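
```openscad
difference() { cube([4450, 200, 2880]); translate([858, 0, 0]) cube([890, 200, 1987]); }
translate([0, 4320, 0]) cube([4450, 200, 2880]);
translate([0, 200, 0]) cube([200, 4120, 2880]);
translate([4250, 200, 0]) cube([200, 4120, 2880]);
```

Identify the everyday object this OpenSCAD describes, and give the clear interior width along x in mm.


A single room. The interior width is 4050 mm.

Four walls enclosing a rectangle with a door in the front wall — a room. Outside width 4450 minus two 200 mm walls gives 4050 mm.


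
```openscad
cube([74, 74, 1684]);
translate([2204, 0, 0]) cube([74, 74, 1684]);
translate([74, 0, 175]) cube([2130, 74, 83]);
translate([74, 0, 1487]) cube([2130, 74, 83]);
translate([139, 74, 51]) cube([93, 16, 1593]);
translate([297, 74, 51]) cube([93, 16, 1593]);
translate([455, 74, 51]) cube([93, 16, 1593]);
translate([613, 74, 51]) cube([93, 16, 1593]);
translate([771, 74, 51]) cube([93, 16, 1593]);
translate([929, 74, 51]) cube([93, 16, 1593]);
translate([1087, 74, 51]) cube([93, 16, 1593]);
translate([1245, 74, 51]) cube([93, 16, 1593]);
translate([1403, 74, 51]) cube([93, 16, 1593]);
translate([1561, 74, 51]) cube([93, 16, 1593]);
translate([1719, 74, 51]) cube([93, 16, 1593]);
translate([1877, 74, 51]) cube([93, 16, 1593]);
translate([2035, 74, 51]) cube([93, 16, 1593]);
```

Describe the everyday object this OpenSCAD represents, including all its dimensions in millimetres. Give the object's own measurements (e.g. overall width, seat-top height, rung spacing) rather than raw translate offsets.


A fence section. Two 74×74 mm posts, 1684 mm tall, stand on the floor with a clear span of 2130 mm between their inner faces. Two horizontal rails of 74×83 mm section span the gap between the posts with their undersides at z = 175 mm and z = 1487 mm, flush with the posts' −y face. 13 pickets, each 93 mm wide, 16 mm thick and 1593 mm tall, are fixed to the +y face of the rails with their bottoms at z = 51 mm, spaced across the span with a 65 mm gap after the −x post and between neighbouring pickets, with 76 mm left before the +x post.


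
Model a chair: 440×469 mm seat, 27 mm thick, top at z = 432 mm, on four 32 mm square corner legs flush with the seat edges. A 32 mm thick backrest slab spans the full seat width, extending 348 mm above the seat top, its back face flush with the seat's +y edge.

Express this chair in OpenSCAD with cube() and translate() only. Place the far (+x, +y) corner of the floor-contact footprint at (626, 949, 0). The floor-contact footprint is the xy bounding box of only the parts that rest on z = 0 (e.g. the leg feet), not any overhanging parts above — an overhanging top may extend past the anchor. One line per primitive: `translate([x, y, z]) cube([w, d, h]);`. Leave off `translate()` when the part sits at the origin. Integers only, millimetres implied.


translate([186, 480, 405]) cube([440, 469, 27]);
translate([186, 480, 0]) cube([32, 32, 405]);
translate([594, 480, 0]) cube([32, 32, 405]);
translate([186, 917, 0]) cube([32, 32, 405]);
translate([594, 917, 0]) cube([32, 32, 405]);
translate([186, 917, 432]) cube([440, 32, 348]);


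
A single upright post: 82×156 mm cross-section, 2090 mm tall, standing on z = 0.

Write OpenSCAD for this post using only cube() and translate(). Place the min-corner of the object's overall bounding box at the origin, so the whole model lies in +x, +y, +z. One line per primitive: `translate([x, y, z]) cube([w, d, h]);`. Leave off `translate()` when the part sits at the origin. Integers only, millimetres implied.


cube([82, 156, 2090]);


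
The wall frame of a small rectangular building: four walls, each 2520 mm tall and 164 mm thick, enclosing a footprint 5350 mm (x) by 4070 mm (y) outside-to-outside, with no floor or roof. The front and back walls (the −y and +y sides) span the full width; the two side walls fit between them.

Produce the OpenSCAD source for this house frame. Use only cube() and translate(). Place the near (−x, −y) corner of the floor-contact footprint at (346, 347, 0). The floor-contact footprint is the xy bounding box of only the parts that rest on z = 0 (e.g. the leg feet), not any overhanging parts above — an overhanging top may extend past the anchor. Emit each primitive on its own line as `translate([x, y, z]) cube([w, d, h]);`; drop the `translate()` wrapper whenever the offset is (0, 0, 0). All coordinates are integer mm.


translate([346, 347, 0]) cube([5350, 164, 2520]);
translate([346, 4253, 0]) cube([5350, 164, 2520]);
translate([346, 511, 0]) cube([164, 3742, 2520]);
translate([5532, 511, 0]) cube([164, 3742, 2520]);


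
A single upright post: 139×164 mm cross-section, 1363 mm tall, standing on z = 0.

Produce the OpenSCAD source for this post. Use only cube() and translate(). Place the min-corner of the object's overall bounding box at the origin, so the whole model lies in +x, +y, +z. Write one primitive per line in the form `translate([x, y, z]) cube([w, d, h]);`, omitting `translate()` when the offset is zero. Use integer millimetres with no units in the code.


cube([139, 164, 1363]);


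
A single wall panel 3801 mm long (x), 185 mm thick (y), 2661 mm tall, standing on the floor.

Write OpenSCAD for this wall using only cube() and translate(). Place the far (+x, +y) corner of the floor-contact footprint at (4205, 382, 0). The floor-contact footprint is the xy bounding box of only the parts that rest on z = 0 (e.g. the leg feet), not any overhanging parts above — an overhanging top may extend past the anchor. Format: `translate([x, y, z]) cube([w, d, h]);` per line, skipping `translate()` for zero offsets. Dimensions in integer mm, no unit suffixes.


translate([404, 197, 0]) cube([3801, 185, 2661]);


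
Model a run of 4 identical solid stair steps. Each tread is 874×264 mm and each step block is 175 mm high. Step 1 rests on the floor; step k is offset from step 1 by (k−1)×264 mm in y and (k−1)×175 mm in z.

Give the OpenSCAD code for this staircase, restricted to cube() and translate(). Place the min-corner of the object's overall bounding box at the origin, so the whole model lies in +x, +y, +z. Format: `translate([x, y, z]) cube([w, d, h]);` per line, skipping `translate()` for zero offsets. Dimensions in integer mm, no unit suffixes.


cube([874, 264, 175]);
translate([0, 264, 175]) cube([874, 264, 175]);
translate([0, 528, 350]) cube([874, 264, 175]);
translate([0, 792, 525]) cube([874, 264, 175]);


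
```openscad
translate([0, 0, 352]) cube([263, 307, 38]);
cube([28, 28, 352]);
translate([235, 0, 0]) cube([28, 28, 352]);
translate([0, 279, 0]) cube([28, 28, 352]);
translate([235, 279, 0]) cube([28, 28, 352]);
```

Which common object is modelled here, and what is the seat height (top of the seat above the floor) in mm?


A stool. The seat height is 390 mm.

A 263×307×38 slab at z = 352 on four corner posts — a stool. The seat top is 352 + 38 = 390 mm.


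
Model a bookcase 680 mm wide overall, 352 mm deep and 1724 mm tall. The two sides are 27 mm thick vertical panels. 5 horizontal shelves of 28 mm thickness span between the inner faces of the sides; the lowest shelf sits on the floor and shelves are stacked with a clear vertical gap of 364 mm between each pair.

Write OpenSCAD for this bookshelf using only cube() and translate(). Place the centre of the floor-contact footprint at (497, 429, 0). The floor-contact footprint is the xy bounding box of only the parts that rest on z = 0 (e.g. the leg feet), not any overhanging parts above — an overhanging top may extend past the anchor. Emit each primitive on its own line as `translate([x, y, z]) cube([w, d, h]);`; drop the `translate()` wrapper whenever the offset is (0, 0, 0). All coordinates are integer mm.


translate([157, 253, 0]) cube([27, 352, 1724]);
translate([810, 253, 0]) cube([27, 352, 1724]);
translate([184, 253, 0]) cube([626, 352, 28]);
translate([184, 253, 392]) cube([626, 352, 28]);
translate([184, 253, 784]) cube([626, 352, 28]);
translate([184, 253, 1176]) cube([626, 352, 28]);
translate([184, 253, 1568]) cube([626, 352, 28]);


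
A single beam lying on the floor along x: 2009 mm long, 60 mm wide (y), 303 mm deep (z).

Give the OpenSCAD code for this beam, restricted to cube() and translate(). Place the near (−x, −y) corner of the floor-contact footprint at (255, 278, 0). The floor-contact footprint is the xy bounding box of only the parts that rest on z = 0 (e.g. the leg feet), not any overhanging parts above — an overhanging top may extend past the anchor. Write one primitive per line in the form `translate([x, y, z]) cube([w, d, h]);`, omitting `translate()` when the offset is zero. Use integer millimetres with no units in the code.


translate([255, 278, 0]) cube([2009, 60, 303]);


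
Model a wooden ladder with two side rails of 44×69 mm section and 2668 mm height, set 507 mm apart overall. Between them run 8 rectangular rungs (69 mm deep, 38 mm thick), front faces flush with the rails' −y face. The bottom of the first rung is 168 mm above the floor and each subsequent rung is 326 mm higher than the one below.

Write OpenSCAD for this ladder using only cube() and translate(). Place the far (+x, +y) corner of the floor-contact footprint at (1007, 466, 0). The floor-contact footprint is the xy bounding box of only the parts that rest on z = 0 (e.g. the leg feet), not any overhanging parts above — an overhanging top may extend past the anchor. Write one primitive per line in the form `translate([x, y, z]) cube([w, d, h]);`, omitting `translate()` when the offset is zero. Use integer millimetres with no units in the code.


// rung span = 507 - 2*44 = 419
// rung[k] z = 168 + k*326
translate([500, 397, 0]) cube([44, 69, 2668]);
translate([963, 397, 0]) cube([44, 69, 2668]);
translate([544, 397, 168]) cube([419, 69, 38]);
translate([544, 397, 494]) cube([419, 69, 38]);
translate([544, 397, 820]) cube([419, 69, 38]);
translate([544, 397, 1146]) cube([419, 69, 38]);
translate([544, 397, 1472]) cube([419, 69, 38]);
translate([544, 397, 1798]) cube([419, 69, 38]);
translate([544, 397, 2124]) cube([419, 69, 38]);
translate([544, 397, 2450]) cube([419, 69, 38]);


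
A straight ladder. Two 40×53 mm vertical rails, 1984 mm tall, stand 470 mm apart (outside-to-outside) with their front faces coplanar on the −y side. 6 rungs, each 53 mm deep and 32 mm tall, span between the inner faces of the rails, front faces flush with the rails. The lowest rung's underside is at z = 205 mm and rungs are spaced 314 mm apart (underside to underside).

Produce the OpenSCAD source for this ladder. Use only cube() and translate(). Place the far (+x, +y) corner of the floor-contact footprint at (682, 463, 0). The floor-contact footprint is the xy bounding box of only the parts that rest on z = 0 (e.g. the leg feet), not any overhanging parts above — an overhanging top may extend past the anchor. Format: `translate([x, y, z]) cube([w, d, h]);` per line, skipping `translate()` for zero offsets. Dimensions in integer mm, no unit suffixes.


translate([212, 410, 0]) cube([40, 53, 1984]);
translate([642, 410, 0]) cube([40, 53, 1984]);
translate([252, 410, 205]) cube([390, 53, 32]);
translate([252, 410, 519]) cube([390, 53, 32]);
translate([252, 410, 833]) cube([390, 53, 32]);
translate([252, 410, 1147]) cube([390, 53, 32]);
translate([252, 410, 1461]) cube([390, 53, 32]);
translate([252, 410, 1775]) cube([390, 53, 32]);


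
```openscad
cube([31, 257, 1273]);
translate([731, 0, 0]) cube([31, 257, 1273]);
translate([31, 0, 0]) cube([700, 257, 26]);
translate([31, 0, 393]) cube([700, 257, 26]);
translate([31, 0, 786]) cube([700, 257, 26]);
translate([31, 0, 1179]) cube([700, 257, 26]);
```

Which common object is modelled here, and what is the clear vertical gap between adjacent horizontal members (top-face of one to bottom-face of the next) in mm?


A bookshelf. The clear shelf gap is 367 mm.

Two tall side panels with 4 horizontal boards between them — a bookshelf. The first two shelf undersides are at z = 0 and z = 393; with shelf thickness 26, the clear gap is 393 − 0 − 26 = 367 mm.


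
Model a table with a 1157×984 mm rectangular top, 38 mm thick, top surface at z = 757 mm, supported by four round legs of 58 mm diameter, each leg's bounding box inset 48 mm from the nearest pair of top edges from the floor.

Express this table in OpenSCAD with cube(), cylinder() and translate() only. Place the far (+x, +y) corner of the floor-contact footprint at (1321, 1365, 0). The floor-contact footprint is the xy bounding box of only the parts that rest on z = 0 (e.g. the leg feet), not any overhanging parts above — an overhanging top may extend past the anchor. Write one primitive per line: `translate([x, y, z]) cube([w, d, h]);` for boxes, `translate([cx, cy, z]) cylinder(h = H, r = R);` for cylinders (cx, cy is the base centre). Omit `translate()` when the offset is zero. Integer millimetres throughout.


translate([212, 429, 719]) cube([1157, 984, 38]);
translate([289, 506, 0]) cylinder(h = 719, r = 29);
translate([1292, 506, 0]) cylinder(h = 719, r = 29);
translate([289, 1336, 0]) cylinder(h = 719, r = 29);
translate([1292, 1336, 0]) cylinder(h = 719, r = 29);


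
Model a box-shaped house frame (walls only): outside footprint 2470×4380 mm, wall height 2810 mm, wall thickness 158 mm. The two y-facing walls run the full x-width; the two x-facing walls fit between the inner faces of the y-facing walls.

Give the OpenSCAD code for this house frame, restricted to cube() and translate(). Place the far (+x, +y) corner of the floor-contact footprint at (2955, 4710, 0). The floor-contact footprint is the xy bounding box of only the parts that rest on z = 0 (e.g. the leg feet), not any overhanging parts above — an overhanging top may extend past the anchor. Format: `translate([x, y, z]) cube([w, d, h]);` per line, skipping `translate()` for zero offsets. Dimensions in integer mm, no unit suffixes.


translate([485, 330, 0]) cube([2470, 158, 2810]);
translate([485, 4552, 0]) cube([2470, 158, 2810]);
translate([485, 488, 0]) cube([158, 4064, 2810]);
translate([2797, 488, 0]) cube([158, 4064, 2810]);


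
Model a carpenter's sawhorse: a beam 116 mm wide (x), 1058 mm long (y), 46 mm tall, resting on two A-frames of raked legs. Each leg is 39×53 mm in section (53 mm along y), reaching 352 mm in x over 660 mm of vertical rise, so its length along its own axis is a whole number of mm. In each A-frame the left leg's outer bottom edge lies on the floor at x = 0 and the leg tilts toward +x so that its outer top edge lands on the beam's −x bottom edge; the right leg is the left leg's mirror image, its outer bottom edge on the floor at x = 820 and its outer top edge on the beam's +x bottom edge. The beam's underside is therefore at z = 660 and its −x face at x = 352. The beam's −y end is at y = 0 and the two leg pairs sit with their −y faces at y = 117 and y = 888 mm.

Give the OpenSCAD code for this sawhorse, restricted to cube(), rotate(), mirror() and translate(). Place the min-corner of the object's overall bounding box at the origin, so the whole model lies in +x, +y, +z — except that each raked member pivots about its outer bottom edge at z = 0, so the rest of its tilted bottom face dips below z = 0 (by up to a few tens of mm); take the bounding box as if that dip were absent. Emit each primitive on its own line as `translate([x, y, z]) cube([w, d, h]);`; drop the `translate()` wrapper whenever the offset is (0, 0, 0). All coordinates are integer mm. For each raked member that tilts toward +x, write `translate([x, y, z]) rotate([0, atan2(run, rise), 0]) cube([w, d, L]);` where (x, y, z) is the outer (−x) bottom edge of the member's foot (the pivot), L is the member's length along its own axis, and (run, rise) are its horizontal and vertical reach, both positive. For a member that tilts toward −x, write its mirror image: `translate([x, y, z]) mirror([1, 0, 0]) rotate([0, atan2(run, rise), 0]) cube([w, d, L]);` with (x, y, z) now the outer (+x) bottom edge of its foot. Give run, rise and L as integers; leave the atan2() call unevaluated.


translate([352, 0, 660]) cube([116, 1058, 46]);
translate([0, 117, 0]) rotate([0, atan2(352, 660), 0]) cube([39, 53, 748]);
translate([820, 117, 0]) mirror([1, 0, 0]) rotate([0, atan2(352, 660), 0]) cube([39, 53, 748]);
translate([0, 888, 0]) rotate([0, atan2(352, 660), 0]) cube([39, 53, 748]);
translate([820, 888, 0]) mirror([1, 0, 0]) rotate([0, atan2(352, 660), 0]) cube([39, 53, 748]);


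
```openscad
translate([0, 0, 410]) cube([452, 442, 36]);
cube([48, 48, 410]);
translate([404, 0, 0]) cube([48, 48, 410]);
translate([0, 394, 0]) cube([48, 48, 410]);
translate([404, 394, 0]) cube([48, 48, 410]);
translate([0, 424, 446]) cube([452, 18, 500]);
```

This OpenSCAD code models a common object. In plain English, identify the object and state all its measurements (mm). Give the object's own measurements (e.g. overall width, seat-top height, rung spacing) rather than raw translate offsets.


A chair. The seat is a 452×442×36 mm slab with its top at z = 446 mm, on four 48×48 mm corner legs (flush with the seat edges, standing on z = 0). A flat backrest 18 mm thick, 500 mm tall, spans the full seat width and rises from the seat top along its +y edge, rear face flush with the rear of the seat.


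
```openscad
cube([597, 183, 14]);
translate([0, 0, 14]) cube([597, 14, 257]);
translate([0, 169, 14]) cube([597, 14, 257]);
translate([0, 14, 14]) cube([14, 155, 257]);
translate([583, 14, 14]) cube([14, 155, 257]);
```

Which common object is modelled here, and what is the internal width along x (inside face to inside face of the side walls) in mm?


An open box. The internal width is 569 mm.

A 597×183 base slab with four walls standing on it — an open box. The base is 597 mm wide and the walls are 14 mm thick, so the internal width is 597 − 2 × 14 = 569 mm.


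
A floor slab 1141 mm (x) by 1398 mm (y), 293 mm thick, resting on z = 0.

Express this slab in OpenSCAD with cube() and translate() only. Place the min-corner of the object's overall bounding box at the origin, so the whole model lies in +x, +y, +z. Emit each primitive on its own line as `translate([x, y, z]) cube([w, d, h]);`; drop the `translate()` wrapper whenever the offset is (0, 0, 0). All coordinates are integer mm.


cube([1141, 1398, 293]);


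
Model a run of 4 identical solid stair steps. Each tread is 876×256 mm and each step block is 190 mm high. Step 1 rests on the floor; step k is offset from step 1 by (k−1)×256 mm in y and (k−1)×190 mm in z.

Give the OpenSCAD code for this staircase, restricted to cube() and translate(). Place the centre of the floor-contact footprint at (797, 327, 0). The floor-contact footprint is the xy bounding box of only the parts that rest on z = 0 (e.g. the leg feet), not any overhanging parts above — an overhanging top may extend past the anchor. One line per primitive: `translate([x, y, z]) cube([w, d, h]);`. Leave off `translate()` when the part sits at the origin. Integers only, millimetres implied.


translate([359, 199, 0]) cube([876, 256, 190]);
translate([359, 455, 190]) cube([876, 256, 190]);
translate([359, 711, 380]) cube([876, 256, 190]);
translate([359, 967, 570]) cube([876, 256, 190]);


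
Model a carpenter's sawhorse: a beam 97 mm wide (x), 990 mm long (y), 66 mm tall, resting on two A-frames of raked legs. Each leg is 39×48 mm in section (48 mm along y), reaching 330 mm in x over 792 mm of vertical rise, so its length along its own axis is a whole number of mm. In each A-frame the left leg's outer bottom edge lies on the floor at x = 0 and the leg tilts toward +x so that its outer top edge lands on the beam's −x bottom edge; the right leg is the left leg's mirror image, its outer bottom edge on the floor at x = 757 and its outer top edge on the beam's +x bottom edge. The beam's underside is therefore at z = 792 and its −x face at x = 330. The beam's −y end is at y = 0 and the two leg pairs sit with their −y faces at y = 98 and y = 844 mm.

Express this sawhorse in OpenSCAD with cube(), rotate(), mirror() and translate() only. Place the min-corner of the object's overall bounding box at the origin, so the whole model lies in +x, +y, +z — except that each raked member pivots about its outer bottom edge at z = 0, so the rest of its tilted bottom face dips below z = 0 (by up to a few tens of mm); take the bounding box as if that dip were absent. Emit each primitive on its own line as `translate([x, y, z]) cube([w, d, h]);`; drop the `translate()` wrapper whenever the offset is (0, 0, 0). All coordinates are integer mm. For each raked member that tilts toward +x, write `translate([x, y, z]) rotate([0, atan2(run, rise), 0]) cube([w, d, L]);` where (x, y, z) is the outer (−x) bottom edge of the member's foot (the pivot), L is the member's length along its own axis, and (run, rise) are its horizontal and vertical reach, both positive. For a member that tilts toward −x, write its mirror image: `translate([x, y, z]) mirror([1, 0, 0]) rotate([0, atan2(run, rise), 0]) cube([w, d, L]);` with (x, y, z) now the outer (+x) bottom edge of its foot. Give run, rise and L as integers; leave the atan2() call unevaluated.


translate([330, 0, 792]) cube([97, 990, 66]);
translate([0, 98, 0]) rotate([0, atan2(330, 792), 0]) cube([39, 48, 858]);
translate([757, 98, 0]) mirror([1, 0, 0]) rotate([0, atan2(330, 792), 0]) cube([39, 48, 858]);
translate([0, 844, 0]) rotate([0, atan2(330, 792), 0]) cube([39, 48, 858]);
translate([757, 844, 0]) mirror([1, 0, 0]) rotate([0, atan2(330, 792), 0]) cube([39, 48, 858]);


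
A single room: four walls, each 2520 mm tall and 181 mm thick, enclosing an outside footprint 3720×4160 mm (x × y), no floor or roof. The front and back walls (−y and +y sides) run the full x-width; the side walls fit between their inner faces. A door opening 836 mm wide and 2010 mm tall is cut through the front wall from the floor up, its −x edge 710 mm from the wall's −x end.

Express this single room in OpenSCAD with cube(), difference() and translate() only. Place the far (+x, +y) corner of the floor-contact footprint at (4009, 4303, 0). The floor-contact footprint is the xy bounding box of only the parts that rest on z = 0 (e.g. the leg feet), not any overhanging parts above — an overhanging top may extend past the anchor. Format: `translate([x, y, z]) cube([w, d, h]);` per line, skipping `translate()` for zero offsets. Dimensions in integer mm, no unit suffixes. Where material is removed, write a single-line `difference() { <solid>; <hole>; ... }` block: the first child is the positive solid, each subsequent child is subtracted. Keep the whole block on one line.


difference() { translate([289, 143, 0]) cube([3720, 181, 2520]); translate([999, 143, 0]) cube([836, 181, 2010]); }
translate([289, 4122, 0]) cube([3720, 181, 2520]);
translate([289, 324, 0]) cube([181, 3798, 2520]);
translate([3828, 324, 0]) cube([181, 3798, 2520]);


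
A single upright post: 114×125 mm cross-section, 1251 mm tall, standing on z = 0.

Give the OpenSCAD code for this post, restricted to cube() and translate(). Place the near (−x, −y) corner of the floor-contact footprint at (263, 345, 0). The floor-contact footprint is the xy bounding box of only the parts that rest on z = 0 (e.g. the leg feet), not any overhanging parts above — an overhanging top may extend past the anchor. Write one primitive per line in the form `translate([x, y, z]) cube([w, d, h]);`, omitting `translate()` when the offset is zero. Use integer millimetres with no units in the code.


translate([263, 345, 0]) cube([114, 125, 1251]);


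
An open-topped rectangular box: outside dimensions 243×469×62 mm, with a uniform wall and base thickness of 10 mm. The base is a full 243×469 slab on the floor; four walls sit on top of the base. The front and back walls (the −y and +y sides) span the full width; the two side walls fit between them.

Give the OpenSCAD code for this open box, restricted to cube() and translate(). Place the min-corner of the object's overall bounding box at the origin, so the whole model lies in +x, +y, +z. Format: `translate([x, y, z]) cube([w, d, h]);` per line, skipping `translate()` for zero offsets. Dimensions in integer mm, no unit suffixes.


cube([243, 469, 10]);
translate([0, 0, 10]) cube([243, 10, 52]);
translate([0, 459, 10]) cube([243, 10, 52]);
translate([0, 10, 10]) cube([10, 449, 52]);
translate([233, 10, 10]) cube([10, 449, 52]);


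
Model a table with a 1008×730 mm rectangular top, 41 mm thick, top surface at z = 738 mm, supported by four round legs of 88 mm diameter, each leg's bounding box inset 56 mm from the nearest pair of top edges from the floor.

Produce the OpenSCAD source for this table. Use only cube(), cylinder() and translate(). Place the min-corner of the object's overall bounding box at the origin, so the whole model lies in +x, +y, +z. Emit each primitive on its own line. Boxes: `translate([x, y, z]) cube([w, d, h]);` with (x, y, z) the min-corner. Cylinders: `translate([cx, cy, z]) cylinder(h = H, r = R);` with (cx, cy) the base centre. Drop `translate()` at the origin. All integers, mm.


translate([0, 0, 697]) cube([1008, 730, 41]);
translate([100, 100, 0]) cylinder(h = 697, r = 44);
translate([908, 100, 0]) cylinder(h = 697, r = 44);
translate([100, 630, 0]) cylinder(h = 697, r = 44);
translate([908, 630, 0]) cylinder(h = 697, r = 44);


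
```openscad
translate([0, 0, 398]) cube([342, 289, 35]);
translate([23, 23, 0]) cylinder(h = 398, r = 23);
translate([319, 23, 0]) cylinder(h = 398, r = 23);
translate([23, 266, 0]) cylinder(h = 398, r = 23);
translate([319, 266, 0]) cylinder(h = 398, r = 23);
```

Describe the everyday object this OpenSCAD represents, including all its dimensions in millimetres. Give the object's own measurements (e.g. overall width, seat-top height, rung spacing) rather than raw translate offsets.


A four-legged stool. The seat is a 342×289×35 mm slab whose top surface is at z = 433 mm; four round legs, each 46 mm in diameter, run from the floor (z = 0) to the underside of the seat, each leg's axis is inset half a diameter from the nearest pair of seat edges (so the leg's bounding box is flush with the corner).


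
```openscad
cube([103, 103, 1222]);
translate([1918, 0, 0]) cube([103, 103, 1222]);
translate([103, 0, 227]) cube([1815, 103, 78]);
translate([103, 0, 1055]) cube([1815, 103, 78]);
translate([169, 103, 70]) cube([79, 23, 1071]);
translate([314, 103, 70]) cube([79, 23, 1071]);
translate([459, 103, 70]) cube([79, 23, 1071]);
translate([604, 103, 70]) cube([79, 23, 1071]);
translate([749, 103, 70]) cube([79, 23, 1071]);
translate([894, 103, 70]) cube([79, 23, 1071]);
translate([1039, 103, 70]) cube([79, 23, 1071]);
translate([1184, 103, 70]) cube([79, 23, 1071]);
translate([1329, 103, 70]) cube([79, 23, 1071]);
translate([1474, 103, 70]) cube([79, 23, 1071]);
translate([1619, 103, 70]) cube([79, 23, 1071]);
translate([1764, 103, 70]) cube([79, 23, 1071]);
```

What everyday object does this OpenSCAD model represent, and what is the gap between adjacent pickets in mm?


A fence section. The picket gap is 66 mm.

Two posts, two rails, 12 pickets — a fence section. Span 1815 mm holds 12 pickets of 79 mm with 13 equal gaps: ⌊(1815 − 12·79) / 13⌋ = 66 mm.


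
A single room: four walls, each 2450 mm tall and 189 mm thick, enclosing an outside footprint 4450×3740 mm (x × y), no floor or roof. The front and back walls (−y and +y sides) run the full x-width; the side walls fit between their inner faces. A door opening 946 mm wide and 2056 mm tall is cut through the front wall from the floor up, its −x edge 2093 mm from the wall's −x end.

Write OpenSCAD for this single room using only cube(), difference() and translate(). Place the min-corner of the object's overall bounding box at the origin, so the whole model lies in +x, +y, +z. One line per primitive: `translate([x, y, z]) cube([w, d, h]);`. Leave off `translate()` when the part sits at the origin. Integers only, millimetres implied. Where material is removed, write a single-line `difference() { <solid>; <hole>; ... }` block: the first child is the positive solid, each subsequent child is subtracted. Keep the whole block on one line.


difference() { cube([4450, 189, 2450]); translate([2093, 0, 0]) cube([946, 189, 2056]); }
translate([0, 3551, 0]) cube([4450, 189, 2450]);
translate([0, 189, 0]) cube([189, 3362, 2450]);
translate([4261, 189, 0]) cube([189, 3362, 2450]);


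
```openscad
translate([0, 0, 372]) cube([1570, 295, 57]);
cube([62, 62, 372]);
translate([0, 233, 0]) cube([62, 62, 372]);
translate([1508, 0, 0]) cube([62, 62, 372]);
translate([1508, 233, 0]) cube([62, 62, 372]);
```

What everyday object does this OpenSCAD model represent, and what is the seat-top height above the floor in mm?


A bench. The seat-top height is 429 mm.

A long slab on four corner posts — a bench. The slab sits at z = 372 with thickness 57, so the top is 372 + 57 = 429 mm.


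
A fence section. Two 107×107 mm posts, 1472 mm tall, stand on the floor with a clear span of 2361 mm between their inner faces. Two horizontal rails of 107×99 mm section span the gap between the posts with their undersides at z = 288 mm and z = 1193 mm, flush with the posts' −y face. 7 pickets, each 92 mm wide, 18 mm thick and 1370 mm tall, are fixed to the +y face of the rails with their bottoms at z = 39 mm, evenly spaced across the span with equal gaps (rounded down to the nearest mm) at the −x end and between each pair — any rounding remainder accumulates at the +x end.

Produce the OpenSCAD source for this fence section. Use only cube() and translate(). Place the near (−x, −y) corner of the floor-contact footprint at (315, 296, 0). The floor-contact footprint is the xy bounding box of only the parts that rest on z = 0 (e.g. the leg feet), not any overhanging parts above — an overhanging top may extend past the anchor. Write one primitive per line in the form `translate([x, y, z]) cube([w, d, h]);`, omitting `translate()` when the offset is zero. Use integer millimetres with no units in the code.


translate([315, 296, 0]) cube([107, 107, 1472]);
translate([2783, 296, 0]) cube([107, 107, 1472]);
translate([422, 296, 288]) cube([2361, 107, 99]);
translate([422, 296, 1193]) cube([2361, 107, 99]);
translate([636, 403, 39]) cube([92, 18, 1370]);
translate([942, 403, 39]) cube([92, 18, 1370]);
translate([1248, 403, 39]) cube([92, 18, 1370]);
translate([1554, 403, 39]) cube([92, 18, 1370]);
translate([1860, 403, 39]) cube([92, 18, 1370]);
translate([2166, 403, 39]) cube([92, 18, 1370]);
translate([2472, 403, 39]) cube([92, 18, 1370]);


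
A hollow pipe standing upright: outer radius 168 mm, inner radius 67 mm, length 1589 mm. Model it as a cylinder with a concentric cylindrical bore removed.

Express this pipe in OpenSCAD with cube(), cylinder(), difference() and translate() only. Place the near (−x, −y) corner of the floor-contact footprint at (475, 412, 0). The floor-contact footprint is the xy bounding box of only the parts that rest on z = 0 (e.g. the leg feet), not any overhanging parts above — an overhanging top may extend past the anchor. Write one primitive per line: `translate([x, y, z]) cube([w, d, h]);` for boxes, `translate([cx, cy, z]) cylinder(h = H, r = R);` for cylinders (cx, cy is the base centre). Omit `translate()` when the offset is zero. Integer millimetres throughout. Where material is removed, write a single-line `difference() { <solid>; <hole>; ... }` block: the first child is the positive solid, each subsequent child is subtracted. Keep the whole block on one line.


difference() { translate([643, 580, 0]) cylinder(h = 1589, r = 168); translate([643, 580, 0]) cylinder(h = 1589, r = 67); }


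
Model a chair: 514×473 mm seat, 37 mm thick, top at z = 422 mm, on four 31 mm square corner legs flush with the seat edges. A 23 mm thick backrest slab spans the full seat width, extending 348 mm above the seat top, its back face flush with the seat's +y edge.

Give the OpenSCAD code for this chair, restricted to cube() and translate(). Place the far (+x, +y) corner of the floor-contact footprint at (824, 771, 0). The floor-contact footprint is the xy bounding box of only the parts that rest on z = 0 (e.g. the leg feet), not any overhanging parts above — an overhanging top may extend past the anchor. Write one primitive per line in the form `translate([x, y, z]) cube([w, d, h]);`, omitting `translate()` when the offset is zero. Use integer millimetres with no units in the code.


// leg_h = 422 - 37 = 385
translate([310, 298, 385]) cube([514, 473, 37]);
translate([310, 298, 0]) cube([31, 31, 385]);
translate([793, 298, 0]) cube([31, 31, 385]);
translate([310, 740, 0]) cube([31, 31, 385]);
translate([793, 740, 0]) cube([31, 31, 385]);
translate([310, 748, 422]) cube([514, 23, 348]);


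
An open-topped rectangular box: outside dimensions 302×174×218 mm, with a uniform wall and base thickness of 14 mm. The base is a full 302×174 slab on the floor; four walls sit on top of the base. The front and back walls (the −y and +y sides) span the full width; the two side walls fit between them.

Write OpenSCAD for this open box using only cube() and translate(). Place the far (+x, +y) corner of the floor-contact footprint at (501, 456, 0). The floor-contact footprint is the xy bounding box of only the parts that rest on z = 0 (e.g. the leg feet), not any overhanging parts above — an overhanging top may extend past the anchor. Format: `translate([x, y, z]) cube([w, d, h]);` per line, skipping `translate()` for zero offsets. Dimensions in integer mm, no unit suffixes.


translate([199, 282, 0]) cube([302, 174, 14]);
translate([199, 282, 14]) cube([302, 14, 204]);
translate([199, 442, 14]) cube([302, 14, 204]);
translate([199, 296, 14]) cube([14, 146, 204]);
translate([487, 296, 14]) cube([14, 146, 204]);


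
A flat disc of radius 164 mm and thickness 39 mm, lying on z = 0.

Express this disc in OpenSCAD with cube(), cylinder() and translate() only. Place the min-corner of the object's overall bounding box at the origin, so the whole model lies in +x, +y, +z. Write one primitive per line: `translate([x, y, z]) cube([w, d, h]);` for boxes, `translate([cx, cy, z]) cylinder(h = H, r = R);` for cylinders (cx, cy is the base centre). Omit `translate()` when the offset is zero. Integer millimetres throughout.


translate([164, 164, 0]) cylinder(h = 39, r = 164);


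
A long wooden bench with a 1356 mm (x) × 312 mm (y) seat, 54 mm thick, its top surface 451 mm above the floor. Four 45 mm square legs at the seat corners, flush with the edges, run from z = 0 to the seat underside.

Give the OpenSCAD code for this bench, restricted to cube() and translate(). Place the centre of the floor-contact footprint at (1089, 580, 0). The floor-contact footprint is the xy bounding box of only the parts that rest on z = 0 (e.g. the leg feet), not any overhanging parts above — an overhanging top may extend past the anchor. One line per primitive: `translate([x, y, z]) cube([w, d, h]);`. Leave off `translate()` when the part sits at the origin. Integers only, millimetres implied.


translate([411, 424, 397]) cube([1356, 312, 54]);
translate([411, 424, 0]) cube([45, 45, 397]);
translate([411, 691, 0]) cube([45, 45, 397]);
translate([1722, 424, 0]) cube([45, 45, 397]);
translate([1722, 691, 0]) cube([45, 45, 397]);


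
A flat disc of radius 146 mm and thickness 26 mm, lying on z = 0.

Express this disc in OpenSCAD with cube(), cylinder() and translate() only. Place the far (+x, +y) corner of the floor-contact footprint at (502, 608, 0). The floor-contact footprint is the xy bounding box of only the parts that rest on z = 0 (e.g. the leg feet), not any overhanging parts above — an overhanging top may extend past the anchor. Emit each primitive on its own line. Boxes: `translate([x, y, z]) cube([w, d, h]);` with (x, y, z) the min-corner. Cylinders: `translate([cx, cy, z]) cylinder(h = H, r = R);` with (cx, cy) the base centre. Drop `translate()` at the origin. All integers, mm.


translate([356, 462, 0]) cylinder(h = 26, r = 146);


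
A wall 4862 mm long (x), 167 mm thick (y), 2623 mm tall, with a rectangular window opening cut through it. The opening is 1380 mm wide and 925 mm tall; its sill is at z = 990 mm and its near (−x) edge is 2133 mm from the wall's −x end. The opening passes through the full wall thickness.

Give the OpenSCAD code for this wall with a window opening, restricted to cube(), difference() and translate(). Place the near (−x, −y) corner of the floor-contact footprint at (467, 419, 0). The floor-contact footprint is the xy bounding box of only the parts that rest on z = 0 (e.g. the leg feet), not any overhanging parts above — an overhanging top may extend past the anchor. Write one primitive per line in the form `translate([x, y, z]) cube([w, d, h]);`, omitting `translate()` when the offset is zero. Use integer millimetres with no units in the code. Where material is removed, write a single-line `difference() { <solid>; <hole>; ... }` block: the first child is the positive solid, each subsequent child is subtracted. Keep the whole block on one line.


difference() { translate([467, 419, 0]) cube([4862, 167, 2623]); translate([2600, 419, 990]) cube([1380, 167, 925]); }


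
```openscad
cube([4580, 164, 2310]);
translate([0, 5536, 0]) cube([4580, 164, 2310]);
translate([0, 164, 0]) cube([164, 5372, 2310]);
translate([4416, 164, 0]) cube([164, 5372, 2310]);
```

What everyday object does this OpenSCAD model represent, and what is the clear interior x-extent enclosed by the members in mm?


A house (or room) frame. The interior width is 4252 mm.

Four 2310 mm walls enclosing a rectangle with no floor or roof — a room or house frame. Outside width is 4580 mm and wall thickness is 164 mm, so the interior width is 4580 − 2 × 164 = 4252 mm.


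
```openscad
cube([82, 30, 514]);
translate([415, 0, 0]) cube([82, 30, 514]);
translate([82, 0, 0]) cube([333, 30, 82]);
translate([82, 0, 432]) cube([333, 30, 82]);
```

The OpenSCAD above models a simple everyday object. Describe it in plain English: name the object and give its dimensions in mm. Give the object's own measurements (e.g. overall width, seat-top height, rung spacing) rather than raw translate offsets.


A rectangular picture frame lying in the x–z plane (depth along y). The opening is 333 mm wide (x) by 350 mm tall (z), surrounded by a border 82 mm wide on all four sides. The frame is 30 mm deep and is made of two full-height vertical stiles with two horizontal rails fitted between them.


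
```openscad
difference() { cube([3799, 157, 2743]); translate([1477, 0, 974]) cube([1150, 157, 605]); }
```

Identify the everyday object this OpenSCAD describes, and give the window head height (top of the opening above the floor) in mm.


A wall with a window opening. The window head height is 1579 mm.

A wall with a rectangular opening subtracted — a window. Sill at z = 974, opening 605 mm tall, so the head is at 974 + 605 = 1579 mm.


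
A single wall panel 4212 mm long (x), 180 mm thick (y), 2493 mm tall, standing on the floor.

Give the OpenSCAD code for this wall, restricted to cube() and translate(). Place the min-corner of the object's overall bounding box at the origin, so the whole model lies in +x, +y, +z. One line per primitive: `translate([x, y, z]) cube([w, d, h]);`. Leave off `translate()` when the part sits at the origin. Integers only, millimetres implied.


cube([4212, 180, 2493]);


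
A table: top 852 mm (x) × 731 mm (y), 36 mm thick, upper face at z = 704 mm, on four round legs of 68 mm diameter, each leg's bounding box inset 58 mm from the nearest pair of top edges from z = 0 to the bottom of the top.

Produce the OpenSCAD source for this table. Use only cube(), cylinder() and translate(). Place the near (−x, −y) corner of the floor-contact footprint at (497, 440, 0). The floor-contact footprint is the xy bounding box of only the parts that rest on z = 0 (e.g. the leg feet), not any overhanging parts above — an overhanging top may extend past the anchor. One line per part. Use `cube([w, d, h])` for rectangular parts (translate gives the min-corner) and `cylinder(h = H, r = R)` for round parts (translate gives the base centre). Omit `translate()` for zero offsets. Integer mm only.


// leg_h = 704 - 36 = 668
translate([439, 382, 668]) cube([852, 731, 36]);
translate([531, 474, 0]) cylinder(h = 668, r = 34);
translate([1199, 474, 0]) cylinder(h = 668, r = 34);
translate([531, 1021, 0]) cylinder(h = 668, r = 34);
translate([1199, 1021, 0]) cylinder(h = 668, r = 34);
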